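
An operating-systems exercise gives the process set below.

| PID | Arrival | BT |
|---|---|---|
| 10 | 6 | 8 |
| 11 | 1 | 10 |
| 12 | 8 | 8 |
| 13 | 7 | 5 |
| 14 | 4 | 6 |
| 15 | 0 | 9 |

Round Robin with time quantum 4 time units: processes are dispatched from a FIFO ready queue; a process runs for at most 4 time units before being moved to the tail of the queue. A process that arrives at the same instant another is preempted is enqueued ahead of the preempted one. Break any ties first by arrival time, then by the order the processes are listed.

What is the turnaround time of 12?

Gantt: | 15 0-4 | 11 4-8 | 14 8-12 | 15 12-16 | 10 16-20 | 13 20-24 | 12 24-28 | 11 28-32 | 14 32-34 | 15 34-35 | 10 35-39 | 13 39-40 | 12 40-44 | 11 44-46 |
Completion: 10=39  11=46  12=44  13=40  14=34  15=35
Turnaround(12) = completion − arrival = 44 − 8 = 36

36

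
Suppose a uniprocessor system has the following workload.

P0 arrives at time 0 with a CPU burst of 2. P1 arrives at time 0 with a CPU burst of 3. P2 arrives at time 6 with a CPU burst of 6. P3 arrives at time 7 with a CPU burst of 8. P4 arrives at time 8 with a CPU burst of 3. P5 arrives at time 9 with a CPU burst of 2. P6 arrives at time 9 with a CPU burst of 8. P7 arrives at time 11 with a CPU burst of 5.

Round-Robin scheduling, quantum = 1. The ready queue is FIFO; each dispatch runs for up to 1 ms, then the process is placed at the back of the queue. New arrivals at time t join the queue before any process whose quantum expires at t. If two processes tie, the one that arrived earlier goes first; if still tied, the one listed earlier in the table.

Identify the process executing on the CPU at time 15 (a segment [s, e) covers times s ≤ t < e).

Schedule: | P0 0-1 | P1 1-2 | P0 2-3 | P1 3-5 | idle 5-6 | P2 6-7 | P3 7-8 | P2 8-9 | P4 9-10 | P3 10-11 | P5 11-12 | P6 12-13 | P2 13-14 | P4 14-15 | P7 15-16 | P3 16-17 | P5 17-18 | P6 18-19 | P2 19-20 | P4 20-21 | P7 21-22 | P3 22-23 | P6 23-24 | P2 24-25 | P7 25-26 | P3 26-27 | P6 27-28 | P2 28-29 | P7 29-30 | P3 30-31 | P6 31-32 | P7 32-33 | P3 33-34 | P6 34-35 | P3 35-36 | P6 36-38 |
Completion: P0=3  P1=5  P2=29  P3=36  P4=21  P5=18  P6=38  P7=33
Turnaround (C−A): P0=3  P1=5  P2=23  P3=29  P4=13  P5=9  P6=29  P7=22

P7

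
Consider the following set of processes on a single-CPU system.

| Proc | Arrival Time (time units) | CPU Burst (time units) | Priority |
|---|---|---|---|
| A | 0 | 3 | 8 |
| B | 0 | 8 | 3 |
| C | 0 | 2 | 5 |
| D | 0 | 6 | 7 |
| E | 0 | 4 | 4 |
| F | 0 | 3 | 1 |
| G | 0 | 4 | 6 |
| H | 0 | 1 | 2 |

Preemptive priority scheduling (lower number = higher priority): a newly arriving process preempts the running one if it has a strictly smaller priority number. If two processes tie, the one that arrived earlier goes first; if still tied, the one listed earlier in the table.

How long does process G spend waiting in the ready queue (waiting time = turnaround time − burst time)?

18

Timeline: | F 0-3 | H 3-4 | B 4-12 | E 12-16 | C 16-18 | G 18-22 | D 22-28 | A 28-31 |
Completion: A=31  B=12  C=18  D=28  E=16  F=3  G=22  H=4
Waiting(G) = turnaround − burst = 22 − 4 = 18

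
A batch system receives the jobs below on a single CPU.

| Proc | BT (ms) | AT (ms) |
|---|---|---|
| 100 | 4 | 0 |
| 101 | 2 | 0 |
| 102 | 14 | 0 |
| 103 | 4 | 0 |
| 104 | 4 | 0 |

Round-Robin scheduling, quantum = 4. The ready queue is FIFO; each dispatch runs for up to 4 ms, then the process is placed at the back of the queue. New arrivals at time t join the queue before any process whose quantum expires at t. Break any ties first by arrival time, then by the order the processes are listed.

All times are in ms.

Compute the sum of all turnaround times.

Gantt: | 100 0-4 | 101 4-6 | 102 6-10 | 103 10-14 | 104 14-18 | 102 18-28 |
Completion: 100=4  101=6  102=28  103=14  104=18
Turnaround = completion − arrival: 100=4, 101=6, 102=28, 103=14, 104=18
Total turnaround = 4 + 6 + 28 + 14 + 18 = 70

70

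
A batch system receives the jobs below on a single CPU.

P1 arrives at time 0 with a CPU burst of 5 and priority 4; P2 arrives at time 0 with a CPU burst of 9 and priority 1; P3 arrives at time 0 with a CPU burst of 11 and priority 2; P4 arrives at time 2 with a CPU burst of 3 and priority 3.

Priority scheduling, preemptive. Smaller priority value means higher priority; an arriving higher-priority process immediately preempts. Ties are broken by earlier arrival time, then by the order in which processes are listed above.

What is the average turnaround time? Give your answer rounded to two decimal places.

Gantt: | P2 0-9 | P3 9-20 | P4 20-23 | P1 23-28 |
Completion: P1=28  P2=9  P3=20  P4=23
Turnaround (C−A): P1=28  P2=9  P3=20  P4=21
Turnaround times: P1=28, P2=9, P3=20, P4=21
Average turnaround = (28+9+20+21) / 4 = 78/4 = 19.50

19.50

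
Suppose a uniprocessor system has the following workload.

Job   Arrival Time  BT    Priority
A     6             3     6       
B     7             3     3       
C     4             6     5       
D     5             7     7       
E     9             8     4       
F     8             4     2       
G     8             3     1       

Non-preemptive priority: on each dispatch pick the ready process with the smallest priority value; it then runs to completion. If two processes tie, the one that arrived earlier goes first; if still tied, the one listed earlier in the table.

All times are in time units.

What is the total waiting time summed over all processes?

Gantt: | idle 0-4 | C 4-10 | G 10-13 | F 13-17 | B 17-20 | E 20-28 | A 28-31 | D 31-38 |
Completion: A=31  B=20  C=10  D=38  E=28  F=17  G=13
Waiting = turnaround − burst: A=22, B=10, C=0, D=26, E=11, F=5, G=2
Total waiting = 22 + 10 + 0 + 26 + 11 + 5 + 2 = 76

76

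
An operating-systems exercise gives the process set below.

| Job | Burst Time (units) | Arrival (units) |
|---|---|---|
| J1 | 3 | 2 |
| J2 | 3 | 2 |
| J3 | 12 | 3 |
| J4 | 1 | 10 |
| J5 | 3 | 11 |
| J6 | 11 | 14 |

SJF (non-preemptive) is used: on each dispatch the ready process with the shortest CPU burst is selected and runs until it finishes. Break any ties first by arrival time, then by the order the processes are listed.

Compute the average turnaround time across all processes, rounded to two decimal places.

Gantt: | idle 0-2 | J1 2-5 | J2 5-8 | J3 8-20 | J4 20-21 | J5 21-24 | J6 24-35 |
Completion: J1=5  J2=8  J3=20  J4=21  J5=24  J6=35
Turnaround (C−A): J1=3  J2=6  J3=17  J4=11  J5=13  J6=21
Turnaround times: J1=3, J2=6, J3=17, J4=11, J5=13, J6=21
Average turnaround = (3+6+17+11+13+21) / 6 = 71/6 = 11.83

11.83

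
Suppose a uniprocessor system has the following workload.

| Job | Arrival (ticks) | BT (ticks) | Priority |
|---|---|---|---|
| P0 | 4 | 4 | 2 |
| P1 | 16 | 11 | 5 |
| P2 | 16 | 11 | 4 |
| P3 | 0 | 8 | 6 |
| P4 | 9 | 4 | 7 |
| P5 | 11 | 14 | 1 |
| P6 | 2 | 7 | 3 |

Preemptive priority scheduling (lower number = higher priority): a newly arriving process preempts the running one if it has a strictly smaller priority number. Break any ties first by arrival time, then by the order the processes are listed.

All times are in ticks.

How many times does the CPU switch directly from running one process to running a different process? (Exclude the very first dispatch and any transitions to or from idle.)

9

Schedule: | P3 0-2 | P6 2-4 | P0 4-8 | P6 8-11 | P5 11-25 | P6 25-27 | P2 27-38 | P1 38-49 | P3 49-55 | P4 55-59 |
Completion: P0=8  P1=49  P2=38  P3=55  P4=59  P5=25  P6=27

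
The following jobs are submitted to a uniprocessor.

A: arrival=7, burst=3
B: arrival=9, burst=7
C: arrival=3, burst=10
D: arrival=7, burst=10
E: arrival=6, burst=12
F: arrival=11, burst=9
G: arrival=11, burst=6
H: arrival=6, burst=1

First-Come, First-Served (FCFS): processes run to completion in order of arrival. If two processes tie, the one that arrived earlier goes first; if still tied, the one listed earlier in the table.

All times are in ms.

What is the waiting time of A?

Schedule: | idle 0-3 | C 3-13 | E 13-25 | H 25-26 | A 26-29 | D 29-39 | B 39-46 | F 46-55 | G 55-61 |
Completion: A=29  B=46  C=13  D=39  E=25  F=55  G=61  H=26
Turnaround (C−A): A=22  B=37  C=10  D=32  E=19  F=44  G=50  H=20
Waiting(A) = turnaround − burst = 22 − 3 = 19

19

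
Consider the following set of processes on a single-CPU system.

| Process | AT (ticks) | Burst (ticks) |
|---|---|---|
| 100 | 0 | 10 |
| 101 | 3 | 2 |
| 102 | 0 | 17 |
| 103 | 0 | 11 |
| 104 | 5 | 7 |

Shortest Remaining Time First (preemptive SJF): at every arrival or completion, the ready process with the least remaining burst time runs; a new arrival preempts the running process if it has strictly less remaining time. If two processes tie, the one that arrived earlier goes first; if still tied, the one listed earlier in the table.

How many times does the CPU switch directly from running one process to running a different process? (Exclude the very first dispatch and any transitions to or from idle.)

5

Timeline: | 100 0-3 | 101 3-5 | 100 5-12 | 104 12-19 | 103 19-30 | 102 30-47 |
Completion: 100=12  101=5  102=47  103=30  104=19
Turnaround (C−A): 100=12  101=2  102=47  103=30  104=14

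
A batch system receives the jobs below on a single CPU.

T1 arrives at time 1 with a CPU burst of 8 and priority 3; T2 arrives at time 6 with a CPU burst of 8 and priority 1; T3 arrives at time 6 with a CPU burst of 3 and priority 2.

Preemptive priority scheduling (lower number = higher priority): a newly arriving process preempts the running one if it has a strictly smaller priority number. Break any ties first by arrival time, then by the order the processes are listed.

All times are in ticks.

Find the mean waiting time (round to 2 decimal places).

6.33

Timeline: | idle 0-1 | T1 1-6 | T2 6-14 | T3 14-17 | T1 17-20 |
Completion: T1=20  T2=14  T3=17
Turnaround (C−A): T1=19  T2=8  T3=11
Waiting times: T1=11, T2=0, T3=8
Average waiting = (11+0+8) / 3 = 19/3 = 6.33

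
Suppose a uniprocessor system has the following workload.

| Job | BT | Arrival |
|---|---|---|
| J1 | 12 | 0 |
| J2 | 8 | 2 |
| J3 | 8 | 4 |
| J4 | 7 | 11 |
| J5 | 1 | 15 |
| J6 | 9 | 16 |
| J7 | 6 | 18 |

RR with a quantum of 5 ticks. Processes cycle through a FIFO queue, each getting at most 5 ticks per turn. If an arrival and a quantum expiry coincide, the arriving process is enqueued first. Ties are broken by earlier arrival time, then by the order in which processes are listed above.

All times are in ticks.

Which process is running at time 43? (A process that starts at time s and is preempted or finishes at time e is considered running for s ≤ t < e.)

J1

Timeline: | J1 0-5 | J2 5-10 | J3 10-15 | J1 15-20 | J2 20-23 | J4 23-28 | J5 28-29 | J3 29-32 | J6 32-37 | J7 37-42 | J1 42-44 | J4 44-46 | J6 46-50 | J7 50-51 |
Completion: J1=44  J2=23  J3=32  J4=46  J5=29  J6=50  J7=51
Turnaround (C−A): J1=44  J2=21  J3=28  J4=35  J5=14  J6=34  J7=33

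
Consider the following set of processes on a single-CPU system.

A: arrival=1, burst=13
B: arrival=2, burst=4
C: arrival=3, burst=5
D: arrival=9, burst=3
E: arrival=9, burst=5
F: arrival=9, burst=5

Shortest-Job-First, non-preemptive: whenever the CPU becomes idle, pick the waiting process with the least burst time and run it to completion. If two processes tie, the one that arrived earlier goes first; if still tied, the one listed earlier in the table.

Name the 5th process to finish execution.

Schedule: | idle 0-1 | A 1-14 | D 14-17 | B 17-21 | C 21-26 | E 26-31 | F 31-36 |
Completion: A=14  B=21  C=26  D=17  E=31  F=36
Turnaround (C−A): A=13  B=19  C=23  D=8  E=22  F=27
Finish order: A → D → B → C → E → F

E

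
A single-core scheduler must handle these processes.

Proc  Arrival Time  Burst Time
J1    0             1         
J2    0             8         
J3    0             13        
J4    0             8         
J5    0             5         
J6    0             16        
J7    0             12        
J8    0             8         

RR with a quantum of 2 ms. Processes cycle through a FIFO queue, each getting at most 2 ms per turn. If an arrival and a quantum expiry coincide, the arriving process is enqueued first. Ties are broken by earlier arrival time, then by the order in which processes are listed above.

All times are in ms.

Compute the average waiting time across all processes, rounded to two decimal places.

39.50

Schedule: | J1 0-1 | J2 1-3 | J3 3-5 | J4 5-7 | J5 7-9 | J6 9-11 | J7 11-13 | J8 13-15 | J2 15-17 | J3 17-19 | J4 19-21 | J5 21-23 | J6 23-25 | J7 25-27 | J8 27-29 | J2 29-31 | J3 31-33 | J4 33-35 | J5 35-36 | J6 36-38 | J7 38-40 | J8 40-42 | J2 42-44 | J3 44-46 | J4 46-48 | J6 48-50 | J7 50-52 | J8 52-54 | J3 54-56 | J6 56-58 | J7 58-60 | J3 60-62 | J6 62-64 | J7 64-66 | J3 66-67 | J6 67-71 |
Completion: J1=1  J2=44  J3=67  J4=48  J5=36  J6=71  J7=66  J8=54
Turnaround (C−A): J1=1  J2=44  J3=67  J4=48  J5=36  J6=71  J7=66  J8=54
Waiting times: J1=0, J2=36, J3=54, J4=40, J5=31, J6=55, J7=54, J8=46
Average waiting = (0+36+54+40+31+55+54+46) / 8 = 316/8 = 39.50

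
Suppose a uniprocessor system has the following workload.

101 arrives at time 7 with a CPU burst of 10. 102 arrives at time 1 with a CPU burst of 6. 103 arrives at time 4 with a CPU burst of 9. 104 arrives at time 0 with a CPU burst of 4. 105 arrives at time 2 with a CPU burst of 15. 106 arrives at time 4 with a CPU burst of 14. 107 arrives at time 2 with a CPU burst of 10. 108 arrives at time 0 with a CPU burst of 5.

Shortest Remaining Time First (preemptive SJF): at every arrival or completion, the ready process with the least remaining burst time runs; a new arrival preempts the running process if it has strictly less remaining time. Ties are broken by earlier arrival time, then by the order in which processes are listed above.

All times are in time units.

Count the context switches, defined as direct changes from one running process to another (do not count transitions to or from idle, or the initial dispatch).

7

Timeline: | 104 0-4 | 108 4-9 | 102 9-15 | 103 15-24 | 107 24-34 | 101 34-44 | 106 44-58 | 105 58-73 |
Completion: 101=44  102=15  103=24  104=4  105=73  106=58  107=34  108=9
Turnaround (C−A): 101=37  102=14  103=20  104=4  105=71  106=54  107=32  108=9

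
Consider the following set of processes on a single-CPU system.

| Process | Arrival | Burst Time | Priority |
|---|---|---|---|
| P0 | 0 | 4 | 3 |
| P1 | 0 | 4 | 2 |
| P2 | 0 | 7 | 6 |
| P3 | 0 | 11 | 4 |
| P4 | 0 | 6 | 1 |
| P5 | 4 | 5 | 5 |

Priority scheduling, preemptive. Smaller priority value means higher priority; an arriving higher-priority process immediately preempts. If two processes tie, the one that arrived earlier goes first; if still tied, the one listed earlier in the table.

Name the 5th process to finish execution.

Gantt: | P4 0-6 | P1 6-10 | P0 10-14 | P3 14-25 | P5 25-30 | P2 30-37 |
Completion: P0=14  P1=10  P2=37  P3=25  P4=6  P5=30
Turnaround (C−A): P0=14  P1=10  P2=37  P3=25  P4=6  P5=26
Finish order: P4 → P1 → P0 → P3 → P5 → P2

P5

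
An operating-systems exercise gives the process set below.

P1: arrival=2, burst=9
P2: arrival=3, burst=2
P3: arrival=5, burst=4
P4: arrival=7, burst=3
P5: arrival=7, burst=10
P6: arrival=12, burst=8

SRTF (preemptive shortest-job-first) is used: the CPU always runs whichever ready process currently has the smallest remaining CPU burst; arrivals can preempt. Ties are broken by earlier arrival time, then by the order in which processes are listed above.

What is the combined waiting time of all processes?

Schedule: | idle 0-2 | P1 2-3 | P2 3-5 | P3 5-9 | P4 9-12 | P1 12-20 | P6 20-28 | P5 28-38 |
Completion: P1=20  P2=5  P3=9  P4=12  P5=38  P6=28
Turnaround (C−A): P1=18  P2=2  P3=4  P4=5  P5=31  P6=16
Waiting = turnaround − burst: P1=9, P2=0, P3=0, P4=2, P5=21, P6=8
Total waiting = 9 + 0 + 0 + 2 + 21 + 8 = 40

40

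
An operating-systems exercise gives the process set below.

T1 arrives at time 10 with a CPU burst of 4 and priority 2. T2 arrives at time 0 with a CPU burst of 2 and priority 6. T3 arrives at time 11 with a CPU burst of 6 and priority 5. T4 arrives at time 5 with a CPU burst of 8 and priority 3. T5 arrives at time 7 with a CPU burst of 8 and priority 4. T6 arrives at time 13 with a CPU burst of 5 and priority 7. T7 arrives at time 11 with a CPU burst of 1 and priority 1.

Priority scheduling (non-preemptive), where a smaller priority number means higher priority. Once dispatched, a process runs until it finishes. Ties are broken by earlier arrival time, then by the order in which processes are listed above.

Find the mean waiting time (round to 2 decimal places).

7.29

Gantt: | T2 0-2 | idle 2-5 | T4 5-13 | T7 13-14 | T1 14-18 | T5 18-26 | T3 26-32 | T6 32-37 |
Completion: T1=18  T2=2  T3=32  T4=13  T5=26  T6=37  T7=14
Turnaround (C−A): T1=8  T2=2  T3=21  T4=8  T5=19  T6=24  T7=3
Waiting times: T1=4, T2=0, T3=15, T4=0, T5=11, T6=19, T7=2
Average waiting = (4+0+15+0+11+19+2) / 7 = 51/7 = 7.29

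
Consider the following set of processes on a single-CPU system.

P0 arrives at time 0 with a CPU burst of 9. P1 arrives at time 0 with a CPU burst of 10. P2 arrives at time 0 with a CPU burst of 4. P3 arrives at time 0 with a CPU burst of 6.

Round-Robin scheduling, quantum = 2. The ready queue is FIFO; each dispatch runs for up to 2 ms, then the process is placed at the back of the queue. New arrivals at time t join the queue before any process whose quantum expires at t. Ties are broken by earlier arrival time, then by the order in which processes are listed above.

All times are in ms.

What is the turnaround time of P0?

Schedule: | P0 0-2 | P1 2-4 | P2 4-6 | P3 6-8 | P0 8-10 | P1 10-12 | P2 12-14 | P3 14-16 | P0 16-18 | P1 18-20 | P3 20-22 | P0 22-24 | P1 24-26 | P0 26-27 | P1 27-29 |
Completion: P0=27  P1=29  P2=14  P3=22
Turnaround(P0) = completion − arrival = 27 − 0 = 27

27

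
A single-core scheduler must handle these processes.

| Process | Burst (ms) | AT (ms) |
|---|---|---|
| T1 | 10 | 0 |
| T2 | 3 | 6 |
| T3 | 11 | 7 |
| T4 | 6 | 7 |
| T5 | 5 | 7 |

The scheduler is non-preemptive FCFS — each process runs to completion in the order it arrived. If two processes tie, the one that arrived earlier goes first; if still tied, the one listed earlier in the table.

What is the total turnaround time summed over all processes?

Timeline: | T1 0-10 | T2 10-13 | T3 13-24 | T4 24-30 | T5 30-35 |
Completion: T1=10  T2=13  T3=24  T4=30  T5=35
Turnaround (C−A): T1=10  T2=7  T3=17  T4=23  T5=28
Turnaround = completion − arrival: T1=10, T2=7, T3=17, T4=23, T5=28
Total turnaround = 10 + 7 + 17 + 23 + 28 = 85

85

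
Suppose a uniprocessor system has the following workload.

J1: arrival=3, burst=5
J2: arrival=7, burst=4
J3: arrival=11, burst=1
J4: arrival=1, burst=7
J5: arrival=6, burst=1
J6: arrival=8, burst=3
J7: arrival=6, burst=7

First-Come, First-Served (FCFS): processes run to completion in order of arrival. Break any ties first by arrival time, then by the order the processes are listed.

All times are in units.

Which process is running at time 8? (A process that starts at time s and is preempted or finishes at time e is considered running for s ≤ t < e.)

J1

Gantt: | idle 0-1 | J4 1-8 | J1 8-13 | J5 13-14 | J7 14-21 | J2 21-25 | J6 25-28 | J3 28-29 |
Completion: J1=13  J2=25  J3=29  J4=8  J5=14  J6=28  J7=21
Turnaround (C−A): J1=10  J2=18  J3=18  J4=7  J5=8  J6=20  J7=15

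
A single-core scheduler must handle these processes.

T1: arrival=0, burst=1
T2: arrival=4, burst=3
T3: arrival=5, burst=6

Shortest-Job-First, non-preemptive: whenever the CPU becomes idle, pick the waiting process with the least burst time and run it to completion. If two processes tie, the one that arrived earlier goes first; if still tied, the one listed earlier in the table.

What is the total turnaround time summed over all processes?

Timeline: | T1 0-1 | idle 1-4 | T2 4-7 | T3 7-13 |
Completion: T1=1  T2=7  T3=13
Turnaround (C−A): T1=1  T2=3  T3=8
Turnaround = completion − arrival: T1=1, T2=3, T3=8
Total turnaround = 1 + 3 + 8 = 12

12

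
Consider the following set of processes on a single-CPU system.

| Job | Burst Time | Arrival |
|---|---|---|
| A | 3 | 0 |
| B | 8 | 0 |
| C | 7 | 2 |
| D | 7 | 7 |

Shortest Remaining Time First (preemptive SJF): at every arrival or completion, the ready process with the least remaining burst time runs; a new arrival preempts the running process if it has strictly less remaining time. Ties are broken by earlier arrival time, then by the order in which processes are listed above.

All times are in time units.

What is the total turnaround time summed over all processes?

Timeline: | A 0-3 | C 3-10 | D 10-17 | B 17-25 |
Completion: A=3  B=25  C=10  D=17
Turnaround (C−A): A=3  B=25  C=8  D=10
Turnaround = completion − arrival: A=3, B=25, C=8, D=10
Total turnaround = 3 + 25 + 8 + 10 = 46

46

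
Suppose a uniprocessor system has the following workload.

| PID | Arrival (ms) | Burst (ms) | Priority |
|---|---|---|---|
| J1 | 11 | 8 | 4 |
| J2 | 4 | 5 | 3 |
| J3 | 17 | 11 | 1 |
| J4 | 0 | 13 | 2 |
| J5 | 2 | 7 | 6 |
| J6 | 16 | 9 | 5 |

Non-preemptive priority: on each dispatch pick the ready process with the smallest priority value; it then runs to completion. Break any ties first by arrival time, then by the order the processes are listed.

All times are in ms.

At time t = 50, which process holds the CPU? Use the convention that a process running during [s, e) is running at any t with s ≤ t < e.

J5

Schedule: | J4 0-13 | J2 13-18 | J3 18-29 | J1 29-37 | J6 37-46 | J5 46-53 |
Completion: J1=37  J2=18  J3=29  J4=13  J5=53  J6=46
Turnaround (C−A): J1=26  J2=14  J3=12  J4=13  J5=51  J6=30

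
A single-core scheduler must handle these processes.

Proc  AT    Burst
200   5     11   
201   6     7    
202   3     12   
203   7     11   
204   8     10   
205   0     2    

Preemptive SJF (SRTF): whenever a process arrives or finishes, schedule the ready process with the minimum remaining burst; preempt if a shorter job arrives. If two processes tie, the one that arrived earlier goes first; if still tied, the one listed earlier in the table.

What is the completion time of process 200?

Schedule: | 205 0-2 | idle 2-3 | 202 3-6 | 201 6-13 | 202 13-22 | 204 22-32 | 200 32-43 | 203 43-54 |
Completion: 200=43  201=13  202=22  203=54  204=32  205=2
Turnaround (C−A): 200=38  201=7  202=19  203=47  204=24  205=2

43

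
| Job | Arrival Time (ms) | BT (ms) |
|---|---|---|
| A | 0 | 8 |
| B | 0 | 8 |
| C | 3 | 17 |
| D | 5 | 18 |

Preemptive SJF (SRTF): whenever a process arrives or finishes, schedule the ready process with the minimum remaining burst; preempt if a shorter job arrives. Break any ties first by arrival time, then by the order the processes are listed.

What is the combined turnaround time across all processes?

100

Schedule: | A 0-8 | B 8-16 | C 16-33 | D 33-51 |
Completion: A=8  B=16  C=33  D=51
Turnaround (C−A): A=8  B=16  C=30  D=46
Turnaround = completion − arrival: A=8, B=16, C=30, D=46
Total turnaround = 8 + 16 + 30 + 46 = 100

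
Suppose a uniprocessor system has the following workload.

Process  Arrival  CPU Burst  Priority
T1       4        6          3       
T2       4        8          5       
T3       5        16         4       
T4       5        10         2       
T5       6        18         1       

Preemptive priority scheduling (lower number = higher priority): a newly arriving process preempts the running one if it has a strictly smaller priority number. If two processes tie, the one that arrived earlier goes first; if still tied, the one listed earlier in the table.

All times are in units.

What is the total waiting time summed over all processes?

Schedule: | idle 0-4 | T1 4-5 | T4 5-6 | T5 6-24 | T4 24-33 | T1 33-38 | T3 38-54 | T2 54-62 |
Completion: T1=38  T2=62  T3=54  T4=33  T5=24
Waiting = turnaround − burst: T1=28, T2=50, T3=33, T4=18, T5=0
Total waiting = 28 + 50 + 33 + 18 + 0 = 129

129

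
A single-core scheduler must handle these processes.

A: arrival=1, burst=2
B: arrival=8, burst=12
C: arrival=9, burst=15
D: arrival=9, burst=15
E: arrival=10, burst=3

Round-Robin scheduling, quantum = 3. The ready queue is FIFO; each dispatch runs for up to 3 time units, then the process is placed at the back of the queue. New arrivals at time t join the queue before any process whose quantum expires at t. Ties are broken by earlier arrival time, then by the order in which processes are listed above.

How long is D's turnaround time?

44

Schedule: | idle 0-1 | A 1-3 | idle 3-8 | B 8-11 | C 11-14 | D 14-17 | E 17-20 | B 20-23 | C 23-26 | D 26-29 | B 29-32 | C 32-35 | D 35-38 | B 38-41 | C 41-44 | D 44-47 | C 47-50 | D 50-53 |
Completion: A=3  B=41  C=50  D=53  E=20
Turnaround (C−A): A=2  B=33  C=41  D=44  E=10
Turnaround(D) = completion − arrival = 53 − 9 = 44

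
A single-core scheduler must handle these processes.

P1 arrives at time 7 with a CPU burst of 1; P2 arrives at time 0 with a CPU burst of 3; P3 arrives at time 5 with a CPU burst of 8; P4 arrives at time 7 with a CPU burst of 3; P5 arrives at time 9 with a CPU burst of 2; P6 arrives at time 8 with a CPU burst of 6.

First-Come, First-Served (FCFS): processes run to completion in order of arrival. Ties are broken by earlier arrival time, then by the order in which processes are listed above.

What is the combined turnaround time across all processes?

59

Timeline: | P2 0-3 | idle 3-5 | P3 5-13 | P1 13-14 | P4 14-17 | P6 17-23 | P5 23-25 |
Completion: P1=14  P2=3  P3=13  P4=17  P5=25  P6=23
Turnaround (C−A): P1=7  P2=3  P3=8  P4=10  P5=16  P6=15
Turnaround = completion − arrival: P1=7, P2=3, P3=8, P4=10, P5=16, P6=15
Total turnaround = 7 + 3 + 8 + 10 + 16 + 15 = 59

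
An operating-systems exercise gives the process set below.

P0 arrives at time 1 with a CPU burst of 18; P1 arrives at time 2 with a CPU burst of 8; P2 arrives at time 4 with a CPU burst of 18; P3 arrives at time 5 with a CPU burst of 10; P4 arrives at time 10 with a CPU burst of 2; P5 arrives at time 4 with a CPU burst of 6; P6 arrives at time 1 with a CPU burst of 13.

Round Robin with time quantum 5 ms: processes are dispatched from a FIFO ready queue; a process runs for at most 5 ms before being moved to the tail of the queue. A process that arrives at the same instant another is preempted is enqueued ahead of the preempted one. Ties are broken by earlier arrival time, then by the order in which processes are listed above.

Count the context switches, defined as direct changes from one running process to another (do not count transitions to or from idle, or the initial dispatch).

17

Timeline: | idle 0-1 | P0 1-6 | P6 6-11 | P1 11-16 | P2 16-21 | P5 21-26 | P3 26-31 | P0 31-36 | P4 36-38 | P6 38-43 | P1 43-46 | P2 46-51 | P5 51-52 | P3 52-57 | P0 57-62 | P6 62-65 | P2 65-70 | P0 70-73 | P2 73-76 |
Completion: P0=73  P1=46  P2=76  P3=57  P4=38  P5=52  P6=65
Turnaround (C−A): P0=72  P1=44  P2=72  P3=52  P4=28  P5=48  P6=64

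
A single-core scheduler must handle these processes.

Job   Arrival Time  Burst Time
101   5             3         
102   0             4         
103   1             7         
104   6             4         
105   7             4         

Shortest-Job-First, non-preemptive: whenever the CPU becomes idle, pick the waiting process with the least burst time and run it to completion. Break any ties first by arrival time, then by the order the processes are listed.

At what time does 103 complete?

Timeline: | 102 0-4 | 103 4-11 | 101 11-14 | 104 14-18 | 105 18-22 |
Completion: 101=14  102=4  103=11  104=18  105=22

11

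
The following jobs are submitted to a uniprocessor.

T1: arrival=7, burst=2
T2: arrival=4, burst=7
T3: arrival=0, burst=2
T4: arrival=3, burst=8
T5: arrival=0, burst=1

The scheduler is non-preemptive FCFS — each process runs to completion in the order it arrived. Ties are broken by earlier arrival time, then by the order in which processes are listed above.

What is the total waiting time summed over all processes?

Timeline: | T3 0-2 | T5 2-3 | T4 3-11 | T2 11-18 | T1 18-20 |
Completion: T1=20  T2=18  T3=2  T4=11  T5=3
Turnaround (C−A): T1=13  T2=14  T3=2  T4=8  T5=3
Waiting = turnaround − burst: T1=11, T2=7, T3=0, T4=0, T5=2
Total waiting = 11 + 7 + 0 + 0 + 2 = 20

20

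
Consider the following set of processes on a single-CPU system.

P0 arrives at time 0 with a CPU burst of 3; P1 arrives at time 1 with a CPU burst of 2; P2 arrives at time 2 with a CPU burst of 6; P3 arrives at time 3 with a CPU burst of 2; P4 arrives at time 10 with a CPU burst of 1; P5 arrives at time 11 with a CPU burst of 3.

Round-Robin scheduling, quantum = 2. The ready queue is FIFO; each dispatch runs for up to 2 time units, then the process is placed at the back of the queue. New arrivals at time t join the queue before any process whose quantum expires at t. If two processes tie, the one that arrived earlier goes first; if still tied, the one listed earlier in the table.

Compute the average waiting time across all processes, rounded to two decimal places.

3.50

Schedule: | P0 0-2 | P1 2-4 | P2 4-6 | P0 6-7 | P3 7-9 | P2 9-11 | P4 11-12 | P5 12-14 | P2 14-16 | P5 16-17 |
Completion: P0=7  P1=4  P2=16  P3=9  P4=12  P5=17
Waiting times: P0=4, P1=1, P2=8, P3=4, P4=1, P5=3
Average waiting = (4+1+8+4+1+3) / 6 = 21/6 = 3.50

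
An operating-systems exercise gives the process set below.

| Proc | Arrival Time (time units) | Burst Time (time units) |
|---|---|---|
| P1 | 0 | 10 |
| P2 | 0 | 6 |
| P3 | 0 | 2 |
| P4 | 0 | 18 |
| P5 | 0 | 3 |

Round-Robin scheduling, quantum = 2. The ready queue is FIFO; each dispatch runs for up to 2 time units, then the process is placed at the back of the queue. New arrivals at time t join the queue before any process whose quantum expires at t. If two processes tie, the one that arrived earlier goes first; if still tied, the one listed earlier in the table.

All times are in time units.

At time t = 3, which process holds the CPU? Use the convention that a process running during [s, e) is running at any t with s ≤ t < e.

P2

Timeline: | P1 0-2 | P2 2-4 | P3 4-6 | P4 6-8 | P5 8-10 | P1 10-12 | P2 12-14 | P4 14-16 | P5 16-17 | P1 17-19 | P2 19-21 | P4 21-23 | P1 23-25 | P4 25-27 | P1 27-29 | P4 29-39 |
Completion: P1=29  P2=21  P3=6  P4=39  P5=17
Turnaround (C−A): P1=29  P2=21  P3=6  P4=39  P5=17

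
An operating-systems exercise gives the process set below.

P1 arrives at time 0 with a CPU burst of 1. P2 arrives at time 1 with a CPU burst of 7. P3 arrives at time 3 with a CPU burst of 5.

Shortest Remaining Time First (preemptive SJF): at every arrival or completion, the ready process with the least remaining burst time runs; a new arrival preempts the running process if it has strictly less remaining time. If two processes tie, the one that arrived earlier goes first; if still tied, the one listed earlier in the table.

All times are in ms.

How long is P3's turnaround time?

10

Timeline: | P1 0-1 | P2 1-8 | P3 8-13 |
Completion: P1=1  P2=8  P3=13
Turnaround (C−A): P1=1  P2=7  P3=10
Turnaround(P3) = completion − arrival = 13 − 3 = 10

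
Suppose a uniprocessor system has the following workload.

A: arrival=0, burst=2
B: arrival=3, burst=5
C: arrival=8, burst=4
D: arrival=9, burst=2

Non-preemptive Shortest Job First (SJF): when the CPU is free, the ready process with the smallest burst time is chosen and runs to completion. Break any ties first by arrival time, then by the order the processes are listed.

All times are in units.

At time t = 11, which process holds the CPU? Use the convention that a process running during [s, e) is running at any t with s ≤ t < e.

Timeline: | A 0-2 | idle 2-3 | B 3-8 | C 8-12 | D 12-14 |
Completion: A=2  B=8  C=12  D=14
Turnaround (C−A): A=2  B=5  C=4  D=5

C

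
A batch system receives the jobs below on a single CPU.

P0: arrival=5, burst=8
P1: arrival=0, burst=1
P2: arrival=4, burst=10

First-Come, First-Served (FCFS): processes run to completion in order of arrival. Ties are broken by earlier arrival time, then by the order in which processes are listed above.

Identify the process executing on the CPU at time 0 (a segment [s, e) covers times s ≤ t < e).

Timeline: | P1 0-1 | idle 1-4 | P2 4-14 | P0 14-22 |
Completion: P0=22  P1=1  P2=14
Turnaround (C−A): P0=17  P1=1  P2=10

P1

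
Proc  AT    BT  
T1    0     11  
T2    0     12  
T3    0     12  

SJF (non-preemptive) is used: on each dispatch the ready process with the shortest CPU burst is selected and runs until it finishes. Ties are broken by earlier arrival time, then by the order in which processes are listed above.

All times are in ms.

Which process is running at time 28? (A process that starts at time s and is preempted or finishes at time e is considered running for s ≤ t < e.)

Timeline: | T1 0-11 | T2 11-23 | T3 23-35 |
Completion: T1=11  T2=23  T3=35
Turnaround (C−A): T1=11  T2=23  T3=35

T3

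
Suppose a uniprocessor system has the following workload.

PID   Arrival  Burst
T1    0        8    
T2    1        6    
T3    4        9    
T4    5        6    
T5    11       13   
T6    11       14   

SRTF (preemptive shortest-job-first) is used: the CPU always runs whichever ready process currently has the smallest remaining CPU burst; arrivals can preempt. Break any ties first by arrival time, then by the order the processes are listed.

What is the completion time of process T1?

Gantt: | T1 0-1 | T2 1-7 | T4 7-13 | T1 13-20 | T3 20-29 | T5 29-42 | T6 42-56 |
Completion: T1=20  T2=7  T3=29  T4=13  T5=42  T6=56
Turnaround (C−A): T1=20  T2=6  T3=25  T4=8  T5=31  T6=45

20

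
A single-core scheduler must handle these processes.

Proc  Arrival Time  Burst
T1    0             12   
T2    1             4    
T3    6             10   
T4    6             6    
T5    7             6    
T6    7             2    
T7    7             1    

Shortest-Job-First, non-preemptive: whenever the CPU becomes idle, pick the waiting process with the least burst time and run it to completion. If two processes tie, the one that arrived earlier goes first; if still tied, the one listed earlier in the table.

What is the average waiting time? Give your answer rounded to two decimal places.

Schedule: | T1 0-12 | T7 12-13 | T6 13-15 | T2 15-19 | T4 19-25 | T5 25-31 | T3 31-41 |
Completion: T1=12  T2=19  T3=41  T4=25  T5=31  T6=15  T7=13
Waiting times: T1=0, T2=14, T3=25, T4=13, T5=18, T6=6, T7=5
Average waiting = (0+14+25+13+18+6+5) / 7 = 81/7 = 11.57

11.57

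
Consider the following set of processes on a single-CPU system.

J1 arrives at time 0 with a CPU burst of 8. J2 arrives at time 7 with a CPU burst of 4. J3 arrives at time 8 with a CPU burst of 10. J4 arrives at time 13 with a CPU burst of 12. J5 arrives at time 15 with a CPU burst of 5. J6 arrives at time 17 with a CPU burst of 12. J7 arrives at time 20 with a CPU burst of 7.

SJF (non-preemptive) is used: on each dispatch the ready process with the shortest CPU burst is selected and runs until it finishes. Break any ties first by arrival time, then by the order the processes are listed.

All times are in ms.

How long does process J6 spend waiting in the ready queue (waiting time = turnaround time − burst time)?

29

Timeline: | J1 0-8 | J2 8-12 | J3 12-22 | J5 22-27 | J7 27-34 | J4 34-46 | J6 46-58 |
Completion: J1=8  J2=12  J3=22  J4=46  J5=27  J6=58  J7=34
Turnaround (C−A): J1=8  J2=5  J3=14  J4=33  J5=12  J6=41  J7=14
Waiting(J6) = turnaround − burst = 41 − 12 = 29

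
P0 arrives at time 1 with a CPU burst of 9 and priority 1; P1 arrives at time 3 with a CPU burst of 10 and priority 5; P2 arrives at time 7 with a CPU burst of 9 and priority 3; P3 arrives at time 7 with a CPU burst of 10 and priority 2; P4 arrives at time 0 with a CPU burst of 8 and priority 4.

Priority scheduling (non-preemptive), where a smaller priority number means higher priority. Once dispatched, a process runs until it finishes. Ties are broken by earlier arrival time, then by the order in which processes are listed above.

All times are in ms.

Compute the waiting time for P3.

10

Timeline: | P4 0-8 | P0 8-17 | P3 17-27 | P2 27-36 | P1 36-46 |
Completion: P0=17  P1=46  P2=36  P3=27  P4=8
Turnaround (C−A): P0=16  P1=43  P2=29  P3=20  P4=8
Waiting(P3) = turnaround − burst = 20 − 10 = 10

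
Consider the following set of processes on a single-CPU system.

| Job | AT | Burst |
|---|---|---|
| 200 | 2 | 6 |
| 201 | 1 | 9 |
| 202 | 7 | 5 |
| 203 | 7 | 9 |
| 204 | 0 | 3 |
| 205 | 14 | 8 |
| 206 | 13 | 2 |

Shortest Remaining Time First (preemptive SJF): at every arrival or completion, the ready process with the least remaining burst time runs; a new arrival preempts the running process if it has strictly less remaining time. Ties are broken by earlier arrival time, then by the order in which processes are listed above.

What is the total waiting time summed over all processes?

55

Timeline: | 204 0-3 | 200 3-9 | 202 9-14 | 206 14-16 | 205 16-24 | 201 24-33 | 203 33-42 |
Completion: 200=9  201=33  202=14  203=42  204=3  205=24  206=16
Turnaround (C−A): 200=7  201=32  202=7  203=35  204=3  205=10  206=3
Waiting = turnaround − burst: 200=1, 201=23, 202=2, 203=26, 204=0, 205=2, 206=1
Total waiting = 1 + 23 + 2 + 26 + 0 + 2 + 1 = 55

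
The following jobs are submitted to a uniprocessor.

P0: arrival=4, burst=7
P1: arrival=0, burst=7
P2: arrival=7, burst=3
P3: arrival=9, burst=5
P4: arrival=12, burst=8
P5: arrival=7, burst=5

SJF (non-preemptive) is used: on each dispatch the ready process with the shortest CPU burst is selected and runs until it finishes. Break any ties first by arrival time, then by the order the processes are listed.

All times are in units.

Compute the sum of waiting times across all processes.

40

Timeline: | P1 0-7 | P2 7-10 | P5 10-15 | P3 15-20 | P0 20-27 | P4 27-35 |
Completion: P0=27  P1=7  P2=10  P3=20  P4=35  P5=15
Turnaround (C−A): P0=23  P1=7  P2=3  P3=11  P4=23  P5=8
Waiting = turnaround − burst: P0=16, P1=0, P2=0, P3=6, P4=15, P5=3
Total waiting = 16 + 0 + 0 + 6 + 15 + 3 = 40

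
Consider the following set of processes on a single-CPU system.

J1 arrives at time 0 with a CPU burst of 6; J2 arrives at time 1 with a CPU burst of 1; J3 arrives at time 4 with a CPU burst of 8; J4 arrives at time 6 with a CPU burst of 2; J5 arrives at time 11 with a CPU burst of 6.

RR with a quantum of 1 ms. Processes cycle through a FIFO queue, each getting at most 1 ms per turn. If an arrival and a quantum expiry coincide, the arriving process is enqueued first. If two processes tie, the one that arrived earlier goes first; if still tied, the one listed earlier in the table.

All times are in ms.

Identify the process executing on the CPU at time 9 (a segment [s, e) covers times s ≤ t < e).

J3

Timeline: | J1 0-1 | J2 1-2 | J1 2-4 | J3 4-5 | J1 5-6 | J3 6-7 | J4 7-8 | J1 8-9 | J3 9-10 | J4 10-11 | J1 11-12 | J3 12-13 | J5 13-14 | J3 14-15 | J5 15-16 | J3 16-17 | J5 17-18 | J3 18-19 | J5 19-20 | J3 20-21 | J5 21-23 |
Completion: J1=12  J2=2  J3=21  J4=11  J5=23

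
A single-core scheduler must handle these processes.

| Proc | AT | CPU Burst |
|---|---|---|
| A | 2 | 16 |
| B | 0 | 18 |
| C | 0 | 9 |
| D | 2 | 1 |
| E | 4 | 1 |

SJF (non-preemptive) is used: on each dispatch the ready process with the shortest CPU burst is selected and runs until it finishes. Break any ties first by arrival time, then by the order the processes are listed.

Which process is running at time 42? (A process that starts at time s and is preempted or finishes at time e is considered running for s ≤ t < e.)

Timeline: | C 0-9 | D 9-10 | E 10-11 | A 11-27 | B 27-45 |
Completion: A=27  B=45  C=9  D=10  E=11
Turnaround (C−A): A=25  B=45  C=9  D=8  E=7

B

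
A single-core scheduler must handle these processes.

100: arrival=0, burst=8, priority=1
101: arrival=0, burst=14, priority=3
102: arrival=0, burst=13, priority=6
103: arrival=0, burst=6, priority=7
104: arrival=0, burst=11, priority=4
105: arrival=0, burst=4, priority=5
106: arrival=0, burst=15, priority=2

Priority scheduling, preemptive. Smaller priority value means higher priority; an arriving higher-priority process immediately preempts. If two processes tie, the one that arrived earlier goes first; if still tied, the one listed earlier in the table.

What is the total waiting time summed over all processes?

Schedule: | 100 0-8 | 106 8-23 | 101 23-37 | 104 37-48 | 105 48-52 | 102 52-65 | 103 65-71 |
Completion: 100=8  101=37  102=65  103=71  104=48  105=52  106=23
Turnaround (C−A): 100=8  101=37  102=65  103=71  104=48  105=52  106=23
Waiting = turnaround − burst: 100=0, 101=23, 102=52, 103=65, 104=37, 105=48, 106=8
Total waiting = 0 + 23 + 52 + 65 + 37 + 48 + 8 = 233

233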